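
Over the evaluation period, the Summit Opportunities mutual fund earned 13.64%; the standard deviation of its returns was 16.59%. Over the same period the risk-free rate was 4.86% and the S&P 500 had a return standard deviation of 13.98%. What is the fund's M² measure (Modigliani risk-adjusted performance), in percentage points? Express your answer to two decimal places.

Sharpe = (Rp − Rf) / σp = (13.64% − 4.86%) / 16.59% = 0.5292
M² = Rf + Sharpe × σm = 4.86% + 0.5292 × 13.98% = 12.2582%

12.26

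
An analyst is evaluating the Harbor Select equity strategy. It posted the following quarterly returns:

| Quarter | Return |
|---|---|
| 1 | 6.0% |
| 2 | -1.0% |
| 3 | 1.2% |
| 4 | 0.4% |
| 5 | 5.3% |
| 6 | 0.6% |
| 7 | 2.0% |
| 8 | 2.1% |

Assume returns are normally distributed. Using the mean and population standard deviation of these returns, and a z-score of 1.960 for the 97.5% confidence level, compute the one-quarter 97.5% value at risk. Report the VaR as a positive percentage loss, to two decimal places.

μ = (6 − 1 + 1.2 + 0.4 + 5.3 + 0.6 + 2 + 2.1) / 8 = 16.60 / 8 = 2.0750%
Population σ = √[Σ(r − μ)² / 8] = √[41.0150 / 8] = √5.1269 = 2.2643%
VaR = −(μ − z·σ) = −(2.0750 − 1.960 × 2.2643) = −(-2.3630) = 2.3630%

2.36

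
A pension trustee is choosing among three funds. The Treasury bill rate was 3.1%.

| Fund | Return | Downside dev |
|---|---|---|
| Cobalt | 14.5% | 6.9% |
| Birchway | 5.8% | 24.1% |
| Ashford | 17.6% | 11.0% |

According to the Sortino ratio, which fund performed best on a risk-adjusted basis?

Cobalt

Cobalt: Sortino ratio = (14.5% − 3.1%) / 6.9% = 1.652
Birchway: Sortino ratio = (5.8% − 3.1%) / 24.1% = 0.112
Ashford: Sortino ratio = (17.6% − 3.1%) / 11.0% = 1.318
Highest: Cobalt (1.652).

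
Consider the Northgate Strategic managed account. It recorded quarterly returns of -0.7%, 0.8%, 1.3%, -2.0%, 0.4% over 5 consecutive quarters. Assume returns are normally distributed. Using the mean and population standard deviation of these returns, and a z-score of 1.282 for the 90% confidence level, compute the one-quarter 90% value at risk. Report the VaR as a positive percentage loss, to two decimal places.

1.55

μ = (-0.7 + 0.8 + 1.3 − 2 + 0.4) / 5 = -0.20 / 5 = -0.0400%
Population std dev = √[6.9720 / 5] = 1.1808%
VaR = −(μ − z·σ) = −(-0.0400 − 1.282 × 1.1808) = −(-1.5538) = 1.5538%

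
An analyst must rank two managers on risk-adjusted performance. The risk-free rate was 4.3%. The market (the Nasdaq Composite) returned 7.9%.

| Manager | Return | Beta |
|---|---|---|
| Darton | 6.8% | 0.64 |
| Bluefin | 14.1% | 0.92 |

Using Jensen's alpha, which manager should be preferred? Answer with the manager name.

Darton: α = 6.8% − [4.3% + 0.64 × (7.9% − 4.3%)] = 0.196
Bluefin: α = 14.1% − [4.3% + 0.92 × (7.9% − 4.3%)] = 6.488
Highest: Bluefin (6.488).

Bluefin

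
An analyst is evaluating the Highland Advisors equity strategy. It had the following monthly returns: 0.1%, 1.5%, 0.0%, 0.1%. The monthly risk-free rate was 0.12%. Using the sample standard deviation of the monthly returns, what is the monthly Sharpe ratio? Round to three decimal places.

r̄ = (0.1 + 1.5 + 0 + 0.1) / 4 = 0.4250%
Σ(r − r̄)² = (0.1 − 0.4250)² + (1.5 − 0.4250)² + … = 1.5475
sample σ = √(1.5475 / 3) = √0.5158 = 0.7182%
Sharpe = (r̄ − rf) / σ = (0.4250 − 0.12) / 0.7182 = 0.3050 / 0.7182 = 0.4247

0.425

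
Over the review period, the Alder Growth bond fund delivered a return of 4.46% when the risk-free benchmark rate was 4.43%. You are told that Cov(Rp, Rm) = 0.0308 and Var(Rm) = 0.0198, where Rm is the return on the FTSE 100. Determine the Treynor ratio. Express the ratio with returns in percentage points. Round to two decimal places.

β = Cov / Var = 0.0308 / 0.0198 = 1.5556
Treynor = (Rp − Rf) / β = (4.46% − 4.43%) / 1.5556 = 0.03 / 1.5556 = 0.0193

0.02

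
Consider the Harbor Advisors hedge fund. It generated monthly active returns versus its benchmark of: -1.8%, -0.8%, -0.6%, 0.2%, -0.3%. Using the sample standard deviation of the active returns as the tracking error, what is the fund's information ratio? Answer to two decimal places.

r̄ = (-1.8 − 0.8 − 0.6 + 0.2 − 0.3) / 5 = -0.6600%
Sample σ = √[Σ(r − r̄)² / 4] = √[2.1920 / 4] = √0.5480 = 0.7403%
IR = r̄ / tracking error = -0.6600 / 0.7403 = -0.8915

-0.89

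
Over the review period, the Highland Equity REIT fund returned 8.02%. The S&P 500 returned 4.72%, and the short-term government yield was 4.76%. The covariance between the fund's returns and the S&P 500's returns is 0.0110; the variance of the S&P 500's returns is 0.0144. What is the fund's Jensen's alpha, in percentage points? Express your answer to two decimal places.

3.29

β = Cov / Var = 0.0110 / 0.0144 = 0.7639
E[R] = Rf + β(Rm − Rf) = 4.76% + 0.7639 × (4.72% − 4.76%) = 4.7294%
α = Rp − E[R] = 8.02% − 4.7294% = 3.2906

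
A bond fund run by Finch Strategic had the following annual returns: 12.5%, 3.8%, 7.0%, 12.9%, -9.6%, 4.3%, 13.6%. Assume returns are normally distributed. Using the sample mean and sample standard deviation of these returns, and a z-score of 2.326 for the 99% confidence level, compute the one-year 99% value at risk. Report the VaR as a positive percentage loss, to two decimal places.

r̄ = (12.5 + 3.8 + 7 + 12.9 − 9.6 + 4.3 + 13.6) / 7 = 44.50 / 7 = 6.3571%
Σ(r − r̄)² = (12.5 − 6.3571)² + (3.8 − 6.3571)² + (7 − 6.3571)² + … = 398.8171
sample σ = √(398.8171 / 6) = √66.4695 = 8.1529%
VaR = −(r̄ − z·σ) = −(6.3571 − 2.326 × 8.1529) = −(-12.6065) = 12.6065%

12.61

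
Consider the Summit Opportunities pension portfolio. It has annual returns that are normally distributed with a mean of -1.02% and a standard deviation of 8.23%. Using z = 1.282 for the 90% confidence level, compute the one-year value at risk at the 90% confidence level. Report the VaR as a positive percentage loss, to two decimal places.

VaR (as % loss) = −(μ − z·σ) = −(-1.02% − 1.282 × 8.23%) = −(-11.57086%) = 11.57086%

11.57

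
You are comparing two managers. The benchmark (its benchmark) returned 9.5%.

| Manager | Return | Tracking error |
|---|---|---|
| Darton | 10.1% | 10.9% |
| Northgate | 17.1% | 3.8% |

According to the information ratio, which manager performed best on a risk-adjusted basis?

Darton: IR = (10.1% − 9.5%) / 10.9% = 0.055
Northgate: IR = (17.1% − 9.5%) / 3.8% = 2.000
Highest: Northgate (2.000).

Northgate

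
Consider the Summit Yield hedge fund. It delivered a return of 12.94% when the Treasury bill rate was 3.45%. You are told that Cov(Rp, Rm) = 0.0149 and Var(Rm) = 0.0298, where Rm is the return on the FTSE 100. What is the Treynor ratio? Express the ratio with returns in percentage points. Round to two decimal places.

18.98

β = Cov / Var = 0.0149 / 0.0298 = 0.5000
Treynor = (Rp − Rf) / β = (12.94% − 3.45%) / 0.5000 = 9.49 / 0.5000 = 18.9800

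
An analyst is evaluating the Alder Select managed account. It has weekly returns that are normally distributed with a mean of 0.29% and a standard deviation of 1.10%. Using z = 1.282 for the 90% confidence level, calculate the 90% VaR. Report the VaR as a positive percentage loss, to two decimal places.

1.12

VaR (as % loss) = −(μ − z·σ) = −(0.29% − 1.282 × 1.10%) = −(-1.1202%) = 1.1202%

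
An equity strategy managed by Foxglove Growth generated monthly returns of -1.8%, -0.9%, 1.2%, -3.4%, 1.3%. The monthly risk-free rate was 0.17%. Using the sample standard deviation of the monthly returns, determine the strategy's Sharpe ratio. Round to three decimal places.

-0.443

Mean return r̄ = -3.60 / 5 = -0.7200%
Sample σ = √[Σ(r − r̄)² / 4] = √[16.1480 / 4] = √4.0370 = 2.0092%
Sharpe = (r̄ − rf) / σ = (-0.7200 − 0.17) / 2.0092 = -0.8900 / 2.0092 = -0.4430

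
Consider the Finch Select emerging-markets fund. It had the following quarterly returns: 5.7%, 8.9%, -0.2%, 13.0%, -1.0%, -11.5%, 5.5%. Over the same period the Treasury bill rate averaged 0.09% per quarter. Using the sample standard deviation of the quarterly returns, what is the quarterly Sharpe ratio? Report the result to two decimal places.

0.35

Mean return r̄ = 20.40 / 7 = 2.9143%
Σ(r − r̄)² = 384.7886; sample σ = √(384.7886/6) = 8.0082%
Sharpe = (r̄ − rf) / σ = (2.9143 − 0.09) / 8.0082 = 2.8243 / 8.0082 = 0.3527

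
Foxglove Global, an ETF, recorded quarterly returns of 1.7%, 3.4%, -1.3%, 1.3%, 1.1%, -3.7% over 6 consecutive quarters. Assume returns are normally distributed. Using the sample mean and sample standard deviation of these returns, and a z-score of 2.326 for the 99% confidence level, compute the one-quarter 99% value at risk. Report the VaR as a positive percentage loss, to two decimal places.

5.44

μ = (1.7 + 3.4 − 1.3 + 1.3 + 1.1 − 3.7) / 6 = 2.50 / 6 = 0.4167%
Σ(r − μ)² = 31.6883; sample σ = √(31.6883/5) = 2.5175%
VaR = −(μ − z·σ) = −(0.4167 − 2.326 × 2.5175) = −(-5.4390) = 5.4390%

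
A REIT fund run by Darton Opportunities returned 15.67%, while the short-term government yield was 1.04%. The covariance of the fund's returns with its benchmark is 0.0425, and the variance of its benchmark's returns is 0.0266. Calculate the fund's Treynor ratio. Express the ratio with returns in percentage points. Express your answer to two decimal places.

9.16

β = Cov / Var = 0.0425 / 0.0266 = 1.5977
Treynor = (Rp − Rf) / β = (15.67% − 1.04%) / 1.5977 = 14.63 / 1.5977 = 9.1569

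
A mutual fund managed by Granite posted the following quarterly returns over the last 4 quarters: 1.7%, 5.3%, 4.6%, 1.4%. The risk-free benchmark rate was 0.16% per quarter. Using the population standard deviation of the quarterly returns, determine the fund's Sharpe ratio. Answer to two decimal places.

1.80

Mean return μ = 13.00 / 4 = 3.2500%
Σ(r − μ)² = (1.7 − 3.2500)² + (5.3 − 3.2500)² + (4.6 − 3.2500)² + … = 11.8500
σ = √[11.8500 / 4] = 1.7212%
Sharpe = (μ − rf) / σ = (3.2500 − 0.16) / 1.7212 = 3.0900 / 1.7212 = 1.7953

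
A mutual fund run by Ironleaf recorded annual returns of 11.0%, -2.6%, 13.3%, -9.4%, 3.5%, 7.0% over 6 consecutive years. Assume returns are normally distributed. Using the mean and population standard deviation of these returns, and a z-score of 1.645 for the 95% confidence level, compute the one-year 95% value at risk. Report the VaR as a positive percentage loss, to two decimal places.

9.08

r̄ = (11 − 2.6 + 13.3 − 9.4 + 3.5 + 7) / 6 = 3.8000%
Population σ = √[Σ(r − r̄)² / 6] = √[367.6200 / 6] = √61.2700 = 7.8275%
VaR = −(r̄ − z·σ) = −(3.8000 − 1.645 × 7.8275) = −(-9.0762) = 9.0762%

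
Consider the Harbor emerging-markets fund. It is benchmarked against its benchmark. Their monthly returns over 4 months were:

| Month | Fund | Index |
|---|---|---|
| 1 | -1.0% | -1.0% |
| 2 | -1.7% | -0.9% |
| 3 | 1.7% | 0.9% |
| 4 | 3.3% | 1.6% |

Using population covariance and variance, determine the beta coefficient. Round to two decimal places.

1.77

r̄p = 0.5750%,  r̄m = 0.1500%
Cov = Σ(rp − r̄p)(rm − r̄m) / 4 = 2.2488
Var(rm) = Σ(rm − r̄m)² / 4 = 1.2725
β = Cov / Var = 2.2488 / 1.2725 = 1.7672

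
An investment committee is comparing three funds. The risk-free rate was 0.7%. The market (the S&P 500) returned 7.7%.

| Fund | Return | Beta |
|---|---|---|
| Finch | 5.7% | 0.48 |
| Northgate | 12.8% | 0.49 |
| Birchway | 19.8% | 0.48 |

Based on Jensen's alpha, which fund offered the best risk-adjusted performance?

Birchway

Finch: α = 5.7% − [0.7% + 0.48 × (7.7% − 0.7%)] = 1.640
Northgate: α = 12.8% − [0.7% + 0.49 × (7.7% − 0.7%)] = 8.670
Birchway: α = 19.8% − [0.7% + 0.48 × (7.7% − 0.7%)] = 15.740
Highest: Birchway (15.740).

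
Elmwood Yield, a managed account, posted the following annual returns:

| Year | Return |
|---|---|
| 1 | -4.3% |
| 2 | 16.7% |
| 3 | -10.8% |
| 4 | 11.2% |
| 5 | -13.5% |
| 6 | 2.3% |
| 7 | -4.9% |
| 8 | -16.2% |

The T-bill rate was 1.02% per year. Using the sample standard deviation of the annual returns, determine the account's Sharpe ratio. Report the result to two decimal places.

-0.29

Mean return μ = -19.50 / 8 = -2.4375%
Sample std dev = √[965.9188 / 7] = 11.7468%
Sharpe = (μ − rf) / σ = (-2.4375 − 1.02) / 11.7468 = -3.4575 / 11.7468 = -0.2943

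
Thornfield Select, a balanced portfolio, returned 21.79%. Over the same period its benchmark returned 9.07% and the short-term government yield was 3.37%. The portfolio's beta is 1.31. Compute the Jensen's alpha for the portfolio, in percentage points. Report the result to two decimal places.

CAPM expected return = Rf + β(Rm − Rf) = 3.37% + 1.31 × (9.07% − 3.37%) = 3.37 + 1.31 × 5.70 = 10.8370%
Jensen's α = Rp − E[R] = 21.79% − 10.8370% = 10.9530

10.95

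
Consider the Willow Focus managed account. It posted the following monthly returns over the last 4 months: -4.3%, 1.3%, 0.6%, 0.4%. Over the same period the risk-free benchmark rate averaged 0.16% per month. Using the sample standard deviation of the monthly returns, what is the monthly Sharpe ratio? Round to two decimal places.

r̄ = (-4.3 + 1.3 + 0.6 + 0.4) / 4 = -0.5000%
Sample std dev = √[19.7000 / 3] = 2.5626%
Sharpe = (r̄ − rf) / σ = (-0.5000 − 0.16) / 2.5626 = -0.6600 / 2.5626 = -0.2576

-0.26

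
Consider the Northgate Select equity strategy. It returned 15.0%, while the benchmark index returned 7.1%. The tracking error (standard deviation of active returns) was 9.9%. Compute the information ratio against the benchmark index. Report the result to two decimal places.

0.80

IR = (Rp − Rb) / TE = (15.0% − 7.1%) / 9.9% = 7.90% / 9.9% = 0.7980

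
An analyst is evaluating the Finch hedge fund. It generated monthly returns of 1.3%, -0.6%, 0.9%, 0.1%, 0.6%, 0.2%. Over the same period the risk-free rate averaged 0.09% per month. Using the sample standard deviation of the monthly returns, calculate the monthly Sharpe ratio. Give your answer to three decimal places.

0.489

Mean return μ = 2.50 / 6 = 0.4167%
Σ(r − μ)² = (1.3 − 0.4167)² + (-0.6 − 0.4167)² + (0.9 − 0.4167)² + … = 2.2283
sample σ = √(2.2283 / 5) = √0.4457 = 0.6676%
Sharpe = (μ − rf) / σ = (0.4167 − 0.09) / 0.6676 = 0.3267 / 0.6676 = 0.4894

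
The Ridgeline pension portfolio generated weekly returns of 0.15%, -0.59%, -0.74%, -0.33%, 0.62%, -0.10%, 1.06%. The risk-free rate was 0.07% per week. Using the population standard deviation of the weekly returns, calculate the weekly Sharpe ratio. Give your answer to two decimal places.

r̄ = (0.15 − 0.59 − 0.74 − 0.33 + 0.62 − 0.1 + 1.06) / 7 = 0.0100%
Population σ = √[Σ(r − r̄)² / 7] = √[2.5444 / 7] = √0.3635 = 0.6029%
Sharpe = (r̄ − rf) / σ = (0.0100 − 0.07) / 0.6029 = -0.0600 / 0.6029 = -0.0995

-0.10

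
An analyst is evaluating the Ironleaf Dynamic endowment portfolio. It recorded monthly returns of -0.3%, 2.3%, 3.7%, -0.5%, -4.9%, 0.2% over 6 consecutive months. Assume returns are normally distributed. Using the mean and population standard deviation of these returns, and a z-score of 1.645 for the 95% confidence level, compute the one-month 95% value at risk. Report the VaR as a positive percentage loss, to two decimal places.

4.34

μ = (-0.3 + 2.3 + 3.7 − 0.5 − 4.9 + 0.2) / 6 = 0.0833%
Σ(r − μ)² = 43.3283; population σ = √(43.3283/6) = 2.6873%
VaR = −(μ − z·σ) = −(0.0833 − 1.645 × 2.6873) = −(-4.3373) = 4.3373%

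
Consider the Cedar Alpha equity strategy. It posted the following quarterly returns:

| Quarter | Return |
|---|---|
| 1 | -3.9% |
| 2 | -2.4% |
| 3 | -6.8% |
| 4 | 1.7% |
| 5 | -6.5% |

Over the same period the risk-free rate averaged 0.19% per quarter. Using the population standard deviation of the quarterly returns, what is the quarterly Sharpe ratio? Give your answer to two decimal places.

-1.21

r̄ = (-3.9 − 2.4 − 6.8 + 1.7 − 6.5) / 5 = -17.90 / 5 = -3.5800%
Σ(r − r̄)² = (-3.9 − (-3.5800))² + (-2.4 − (-3.5800))² + (-6.8 − (-3.5800))² + … = 48.2680
population σ = √(48.2680 / 5) = √9.6536 = 3.1070%
Sharpe = (r̄ − rf) / σ = (-3.5800 − 0.19) / 3.1070 = -3.7700 / 3.1070 = -1.2134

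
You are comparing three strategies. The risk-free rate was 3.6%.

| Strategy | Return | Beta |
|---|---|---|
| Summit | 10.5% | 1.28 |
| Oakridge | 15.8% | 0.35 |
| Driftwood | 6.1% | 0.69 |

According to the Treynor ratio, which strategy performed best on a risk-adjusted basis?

Summit: Treynor = (10.5% − 3.6%) / 1.28 = 5.391
Oakridge: Treynor = (15.8% − 3.6%) / 0.35 = 34.857
Driftwood: Treynor = (6.1% − 3.6%) / 0.69 = 3.623
Highest: Oakridge (34.857).

Oakridge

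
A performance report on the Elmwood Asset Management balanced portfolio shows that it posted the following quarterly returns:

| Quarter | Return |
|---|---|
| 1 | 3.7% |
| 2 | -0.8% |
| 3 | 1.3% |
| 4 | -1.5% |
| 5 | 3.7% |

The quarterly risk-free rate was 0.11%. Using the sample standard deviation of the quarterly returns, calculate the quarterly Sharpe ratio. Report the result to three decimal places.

Mean return μ = 6.40 / 5 = 1.2800%
Σ(r − μ)² = 23.7680; sample σ = √(23.7680/4) = 2.4376%
Sharpe = (μ − rf) / σ = (1.2800 − 0.11) / 2.4376 = 1.1700 / 2.4376 = 0.4800

0.480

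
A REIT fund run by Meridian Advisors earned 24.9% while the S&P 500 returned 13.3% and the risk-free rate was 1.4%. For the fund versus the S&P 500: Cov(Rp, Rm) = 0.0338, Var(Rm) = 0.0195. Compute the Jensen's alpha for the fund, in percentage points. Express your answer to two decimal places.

β = Cov / Var = 0.0338 / 0.0195 = 1.7333
E[R] = Rf + β(Rm − Rf) = 1.4% + 1.7333 × (13.3% − 1.4%) = 22.0263%
α = Rp − E[R] = 24.9% − 22.0263% = 2.8737

2.87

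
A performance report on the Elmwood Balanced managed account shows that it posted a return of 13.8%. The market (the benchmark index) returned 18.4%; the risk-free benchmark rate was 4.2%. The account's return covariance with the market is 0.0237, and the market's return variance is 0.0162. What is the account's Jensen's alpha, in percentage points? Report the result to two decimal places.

-11.17

β = Cov / Var = 0.0237 / 0.0162 = 1.4630
E[R] = Rf + β(Rm − Rf) = 4.2% + 1.4630 × (18.4% − 4.2%) = 24.9746%
α = Rp − E[R] = 13.8% − 24.9746% = -11.1746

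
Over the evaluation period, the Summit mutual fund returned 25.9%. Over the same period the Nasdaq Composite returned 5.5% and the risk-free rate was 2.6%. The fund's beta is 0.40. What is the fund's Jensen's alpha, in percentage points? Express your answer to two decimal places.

CAPM expected return = Rf + β(Rm − Rf) = 2.6% + 0.40 × (5.5% − 2.6%) = 2.6 + 0.40 × 2.90 = 3.7600%
Jensen's α = Rp − E[R] = 25.9% − 3.7600% = 22.1400

22.14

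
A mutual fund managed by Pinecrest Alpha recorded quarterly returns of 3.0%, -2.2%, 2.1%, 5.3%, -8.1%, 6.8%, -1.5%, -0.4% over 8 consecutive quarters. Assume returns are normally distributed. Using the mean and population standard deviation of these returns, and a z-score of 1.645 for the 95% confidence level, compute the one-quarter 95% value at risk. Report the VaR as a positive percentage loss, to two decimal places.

6.67

r̄ = (3 − 2.2 + 2.1 + 5.3 − 8.1 + 6.8 − 1.5 − 0.4) / 8 = 0.6250%
Population σ = √[Σ(r − r̄)² / 8] = √[157.4750 / 8] = √19.6844 = 4.4367%
VaR = −(r̄ − z·σ) = −(0.6250 − 1.645 × 4.4367) = −(-6.6734) = 6.6734%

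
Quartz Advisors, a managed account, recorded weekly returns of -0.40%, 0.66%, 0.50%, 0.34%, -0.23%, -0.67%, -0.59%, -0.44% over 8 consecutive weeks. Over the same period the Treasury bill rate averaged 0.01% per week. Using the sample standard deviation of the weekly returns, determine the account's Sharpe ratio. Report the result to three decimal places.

μ = (-0.4 + 0.66 + 0.5 + 0.34 − 0.23 − 0.67 − 0.59 − 0.44) / 8 = -0.830 / 8 = -0.1038%
Σ(r − μ)² = (-0.4 − (-0.1038))² + (0.66 − (-0.1038))² + (0.5 − (-0.1038))² + … = 1.9186
sample σ = √(1.9186 / 7) = √0.2741 = 0.5235%
Sharpe = (μ − rf) / σ = (-0.1038 − 0.01) / 0.5235 = -0.1138 / 0.5235 = -0.2174

-0.217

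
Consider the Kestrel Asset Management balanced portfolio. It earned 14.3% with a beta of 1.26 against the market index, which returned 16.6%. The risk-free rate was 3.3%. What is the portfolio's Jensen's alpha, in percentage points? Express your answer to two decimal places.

-5.76

CAPM expected return = Rf + β(Rm − Rf) = 3.3% + 1.26 × (16.6% − 3.3%) = 3.3 + 1.26 × 13.30 = 20.0580%
Jensen's α = Rp − E[R] = 14.3% − 20.0580% = -5.7580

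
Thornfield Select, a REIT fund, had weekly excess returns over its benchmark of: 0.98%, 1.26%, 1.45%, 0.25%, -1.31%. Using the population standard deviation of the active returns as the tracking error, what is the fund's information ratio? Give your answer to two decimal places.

r̄ = (0.98 + 1.26 + 1.45 + 0.25 − 1.31) / 5 = 2.630 / 5 = 0.5260%
Σ(r − r̄)² = 5.0457; population σ = √(5.0457/5) = 1.0046%
IR = r̄ / tracking error = 0.5260 / 1.0046 = 0.5236

0.52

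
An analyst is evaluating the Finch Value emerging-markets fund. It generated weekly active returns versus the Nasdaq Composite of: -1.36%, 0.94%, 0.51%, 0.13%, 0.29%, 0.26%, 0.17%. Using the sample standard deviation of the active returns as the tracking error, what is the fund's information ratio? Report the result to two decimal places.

0.19

Mean return μ = 0.940 / 7 = 0.1343%
Σ(r − μ)² = 3.0646; sample σ = √(3.0646/6) = 0.7147%
IR = μ / tracking error = 0.1343 / 0.7147 = 0.1879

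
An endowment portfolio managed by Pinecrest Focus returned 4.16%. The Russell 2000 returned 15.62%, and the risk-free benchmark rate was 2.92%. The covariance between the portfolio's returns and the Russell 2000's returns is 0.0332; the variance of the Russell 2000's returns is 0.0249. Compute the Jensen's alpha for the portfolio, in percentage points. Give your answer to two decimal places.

β = Cov / Var = 0.0332 / 0.0249 = 1.3333
E[R] = Rf + β(Rm − Rf) = 2.92% + 1.3333 × (15.62% − 2.92%) = 19.8529%
α = Rp − E[R] = 4.16% − 19.8529% = -15.6929

-15.69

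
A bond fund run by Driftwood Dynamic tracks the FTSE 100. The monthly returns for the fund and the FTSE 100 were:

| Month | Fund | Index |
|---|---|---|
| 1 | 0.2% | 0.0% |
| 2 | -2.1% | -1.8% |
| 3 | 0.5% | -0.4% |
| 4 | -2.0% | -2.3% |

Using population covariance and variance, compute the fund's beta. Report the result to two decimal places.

r̄p = -0.8500%,  r̄m = -1.1250%
Cov = Σ(rp − r̄p)(rm − r̄m) / 4 = 1.0888
Var(rm) = Σ(rm − r̄m)² / 4 = 0.9069
β = Cov / Var = 1.0888 / 0.9069 = 1.2006

1.20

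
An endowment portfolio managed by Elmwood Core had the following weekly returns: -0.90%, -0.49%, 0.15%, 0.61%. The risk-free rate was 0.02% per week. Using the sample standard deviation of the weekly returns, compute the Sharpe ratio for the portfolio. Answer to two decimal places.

r̄ = (-0.9 − 0.49 + 0.15 + 0.61) / 4 = -0.630 / 4 = -0.1575%
Sample σ = √[Σ(r − r̄)² / 3] = √[1.3455 / 3] = √0.4485 = 0.6697%
Sharpe = (r̄ − rf) / σ = (-0.1575 − 0.02) / 0.6697 = -0.1775 / 0.6697 = -0.2650

-0.27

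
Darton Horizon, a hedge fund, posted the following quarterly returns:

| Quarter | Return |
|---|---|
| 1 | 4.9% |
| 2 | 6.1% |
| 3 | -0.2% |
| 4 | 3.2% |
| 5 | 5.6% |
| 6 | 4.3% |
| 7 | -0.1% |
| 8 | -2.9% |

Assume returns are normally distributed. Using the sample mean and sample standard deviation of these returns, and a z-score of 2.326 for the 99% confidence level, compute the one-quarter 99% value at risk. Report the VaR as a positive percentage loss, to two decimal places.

5.01

r̄ = (4.9 + 6.1 − 0.2 + 3.2 + 5.6 + 4.3 − 0.1 − 2.9) / 8 = 20.90 / 8 = 2.6125%
Σ(r − r̄)² = 75.1688; sample σ = √(75.1688/7) = 3.2769%
VaR = −(r̄ − z·σ) = −(2.6125 − 2.326 × 3.2769) = −(-5.0096) = 5.0096%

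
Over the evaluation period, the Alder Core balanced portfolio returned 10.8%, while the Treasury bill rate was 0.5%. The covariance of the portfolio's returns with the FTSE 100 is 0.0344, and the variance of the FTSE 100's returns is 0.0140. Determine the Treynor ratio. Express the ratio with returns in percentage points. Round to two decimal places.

4.19

β = Cov / Var = 0.0344 / 0.0140 = 2.4571
Treynor = (Rp − Rf) / β = (10.8% − 0.5%) / 2.4571 = 10.30 / 2.4571 = 4.1919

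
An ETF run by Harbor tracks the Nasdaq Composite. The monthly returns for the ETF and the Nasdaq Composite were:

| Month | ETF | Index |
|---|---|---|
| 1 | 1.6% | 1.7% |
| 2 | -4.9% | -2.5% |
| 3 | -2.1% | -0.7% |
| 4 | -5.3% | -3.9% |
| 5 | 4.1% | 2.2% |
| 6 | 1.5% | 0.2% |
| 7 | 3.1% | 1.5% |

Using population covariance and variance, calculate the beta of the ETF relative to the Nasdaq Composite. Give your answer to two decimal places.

r̄p = -0.2857%,  r̄m = -0.2143%
Cov = Σ(rp − r̄p)(rm − r̄m) / 7 = 7.2359
Var(rm) = Σ(rm − r̄m)² / 7 = 4.5212
β = Cov / Var = 7.2359 / 4.5212 = 1.6004

1.60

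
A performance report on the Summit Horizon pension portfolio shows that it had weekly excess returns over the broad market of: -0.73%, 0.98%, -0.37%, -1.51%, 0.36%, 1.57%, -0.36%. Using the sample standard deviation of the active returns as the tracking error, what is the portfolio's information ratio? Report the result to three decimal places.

-0.008

Mean return μ = -0.060 / 7 = -0.0086%
Σ(r − μ)² = (-0.73 − (-0.0086))² + (0.98 − (-0.0086))² + (-0.37 − (-0.0086))² + … = 6.6339
sample σ = √(6.6339 / 6) = √1.1057 = 1.0515%
IR = μ / tracking error = -0.0086 / 1.0515 = -0.0082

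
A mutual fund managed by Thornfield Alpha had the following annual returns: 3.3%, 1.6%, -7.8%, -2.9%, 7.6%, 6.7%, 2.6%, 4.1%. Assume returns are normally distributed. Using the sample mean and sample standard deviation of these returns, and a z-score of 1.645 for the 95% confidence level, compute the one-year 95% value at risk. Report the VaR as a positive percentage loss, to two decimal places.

r̄ = (3.3 + 1.6 − 7.8 − 2.9 + 7.6 + 6.7 + 2.6 + 4.1) / 8 = 1.9000%
Sample σ = √[Σ(r − r̄)² / 7] = √[180.0400 / 7] = √25.7200 = 5.0715%
VaR = −(r̄ − z·σ) = −(1.9000 − 1.645 × 5.0715) = −(-6.4426) = 6.4426%

6.44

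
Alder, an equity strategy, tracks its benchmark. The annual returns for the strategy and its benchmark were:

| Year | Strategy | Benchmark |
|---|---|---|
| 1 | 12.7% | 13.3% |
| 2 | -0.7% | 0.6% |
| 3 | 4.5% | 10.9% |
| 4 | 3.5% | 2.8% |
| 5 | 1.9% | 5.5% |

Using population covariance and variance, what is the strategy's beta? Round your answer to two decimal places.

0.81

r̄p = 4.3800%,  r̄m = 6.6200%
Cov = Σ(rp − r̄p)(rm − r̄m) / 5 = 18.5624
Var(rm) = Σ(rm − r̄m)² / 5 = 23.0056
β = Cov / Var = 18.5624 / 23.0056 = 0.8069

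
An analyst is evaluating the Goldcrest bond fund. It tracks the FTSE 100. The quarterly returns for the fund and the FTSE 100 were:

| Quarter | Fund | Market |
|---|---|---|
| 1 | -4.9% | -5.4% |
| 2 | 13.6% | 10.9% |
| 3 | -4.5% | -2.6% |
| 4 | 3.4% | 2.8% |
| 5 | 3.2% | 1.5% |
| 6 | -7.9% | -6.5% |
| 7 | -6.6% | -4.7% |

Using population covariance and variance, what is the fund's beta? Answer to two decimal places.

1.24

r̄p = -0.5286%,  r̄m = -0.5714%
Cov = Σ(rp − r̄p)(rm − r̄m) / 7 = 40.1394
Var(rm) = Σ(rm − r̄m)² / 7 = 32.4106
β = Cov / Var = 40.1394 / 32.4106 = 1.2385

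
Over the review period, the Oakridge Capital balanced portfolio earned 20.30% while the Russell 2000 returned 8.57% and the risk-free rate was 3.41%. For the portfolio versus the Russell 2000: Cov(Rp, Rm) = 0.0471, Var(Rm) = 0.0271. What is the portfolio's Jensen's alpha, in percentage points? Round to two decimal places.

β = Cov / Var = 0.0471 / 0.0271 = 1.7380
E[R] = Rf + β(Rm − Rf) = 3.41% + 1.7380 × (8.57% − 3.41%) = 12.3781%
α = Rp − E[R] = 20.30% − 12.3781% = 7.9219

7.92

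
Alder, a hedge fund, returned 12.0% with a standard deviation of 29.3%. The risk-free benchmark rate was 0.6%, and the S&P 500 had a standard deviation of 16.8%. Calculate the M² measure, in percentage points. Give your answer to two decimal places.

Sharpe = (Rp − Rf) / σp = (12.0% − 0.6%) / 29.3% = 0.3891
M² = Rf + Sharpe × σm = 0.6% + 0.3891 × 16.8% = 7.1369%

7.14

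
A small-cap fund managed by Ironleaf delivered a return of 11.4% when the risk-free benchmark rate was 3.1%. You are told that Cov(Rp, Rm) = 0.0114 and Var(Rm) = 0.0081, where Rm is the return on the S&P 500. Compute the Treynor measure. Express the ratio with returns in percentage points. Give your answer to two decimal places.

5.90

β = Cov / Var = 0.0114 / 0.0081 = 1.4074
Treynor = (Rp − Rf) / β = (11.4% − 3.1%) / 1.4074 = 8.30 / 1.4074 = 5.8974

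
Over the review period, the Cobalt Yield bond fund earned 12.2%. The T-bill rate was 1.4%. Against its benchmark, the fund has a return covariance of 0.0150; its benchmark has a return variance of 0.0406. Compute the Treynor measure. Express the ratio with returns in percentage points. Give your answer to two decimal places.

29.23

β = Cov / Var = 0.0150 / 0.0406 = 0.3695
Treynor = (Rp − Rf) / β = (12.2% − 1.4%) / 0.3695 = 10.80 / 0.3695 = 29.2287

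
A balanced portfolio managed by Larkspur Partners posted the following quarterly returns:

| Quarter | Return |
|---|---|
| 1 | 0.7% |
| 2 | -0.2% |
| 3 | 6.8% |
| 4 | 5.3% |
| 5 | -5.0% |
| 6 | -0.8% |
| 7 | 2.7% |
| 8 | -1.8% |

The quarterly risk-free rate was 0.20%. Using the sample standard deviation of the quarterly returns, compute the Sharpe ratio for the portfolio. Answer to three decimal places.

0.198

Mean return r̄ = 7.70 / 8 = 0.9625%
Σ(r − r̄)² = 103.6188; sample σ = √(103.6188/7) = 3.8474%
Sharpe = (r̄ − rf) / σ = (0.9625 − 0.2) / 3.8474 = 0.7625 / 3.8474 = 0.1982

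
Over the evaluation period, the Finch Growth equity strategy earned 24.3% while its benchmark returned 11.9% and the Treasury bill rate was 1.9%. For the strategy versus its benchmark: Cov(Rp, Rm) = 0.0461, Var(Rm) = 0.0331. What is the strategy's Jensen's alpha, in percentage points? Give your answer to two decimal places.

β = Cov / Var = 0.0461 / 0.0331 = 1.3927
E[R] = Rf + β(Rm − Rf) = 1.9% + 1.3927 × (11.9% − 1.9%) = 15.8270%
α = Rp − E[R] = 24.3% − 15.8270% = 8.4730

8.47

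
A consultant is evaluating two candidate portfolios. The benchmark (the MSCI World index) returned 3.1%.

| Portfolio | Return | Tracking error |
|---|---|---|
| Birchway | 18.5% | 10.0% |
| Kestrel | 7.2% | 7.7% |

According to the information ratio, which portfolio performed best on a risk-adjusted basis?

Birchway: IR = (18.5% − 3.1%) / 10.0% = 1.540
Kestrel: IR = (7.2% − 3.1%) / 7.7% = 0.532
Highest: Birchway (1.540).

Birchway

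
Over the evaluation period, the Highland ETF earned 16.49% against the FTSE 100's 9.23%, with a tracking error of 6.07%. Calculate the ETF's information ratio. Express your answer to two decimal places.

1.20

IR = (Rp − Rb) / TE = (16.49% − 9.23%) / 6.07% = 7.26% / 6.07% = 1.1960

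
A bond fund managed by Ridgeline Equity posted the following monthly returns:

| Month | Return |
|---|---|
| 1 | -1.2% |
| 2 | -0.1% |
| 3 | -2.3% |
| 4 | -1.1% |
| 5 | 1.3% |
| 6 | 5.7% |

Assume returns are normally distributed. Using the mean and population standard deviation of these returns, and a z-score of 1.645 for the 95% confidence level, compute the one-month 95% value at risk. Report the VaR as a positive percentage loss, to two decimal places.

3.93

r̄ = (-1.2 − 0.1 − 2.3 − 1.1 + 1.3 + 5.7) / 6 = 2.30 / 6 = 0.3833%
Σ(r − r̄)² = (-1.2 − 0.3833)² + (-0.1 − 0.3833)² + (-2.3 − 0.3833)² + … = 41.2483
population σ = √(41.2483 / 6) = √6.8747 = 2.6220%
VaR = −(r̄ − z·σ) = −(0.3833 − 1.645 × 2.6220) = −(-3.9299) = 3.9299%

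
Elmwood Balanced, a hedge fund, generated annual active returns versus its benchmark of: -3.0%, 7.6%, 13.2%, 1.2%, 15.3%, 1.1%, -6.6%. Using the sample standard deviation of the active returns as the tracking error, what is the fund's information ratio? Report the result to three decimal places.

μ = (-3 + 7.6 + 13.2 + 1.2 + 15.3 + 1.1 − 6.6) / 7 = 28.80 / 7 = 4.1143%
Sample std dev = √[402.8086 / 6] = 8.1936%
IR = μ / tracking error = 4.1143 / 8.1936 = 0.5021

0.502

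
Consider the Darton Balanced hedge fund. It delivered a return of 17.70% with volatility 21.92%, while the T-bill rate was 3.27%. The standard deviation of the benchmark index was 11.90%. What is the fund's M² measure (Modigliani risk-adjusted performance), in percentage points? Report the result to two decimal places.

11.10

Sharpe = (Rp − Rf) / σp = (17.70% − 3.27%) / 21.92% = 0.6583
M² = Rf + Sharpe × σm = 3.27% + 0.6583 × 11.90% = 11.1038%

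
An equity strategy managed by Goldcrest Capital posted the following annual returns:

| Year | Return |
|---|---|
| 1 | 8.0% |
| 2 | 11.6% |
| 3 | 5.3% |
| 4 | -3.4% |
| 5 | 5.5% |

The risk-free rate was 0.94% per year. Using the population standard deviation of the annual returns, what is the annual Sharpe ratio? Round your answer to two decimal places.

0.90

r̄ = (8 + 11.6 + 5.3 − 3.4 + 5.5) / 5 = 27.00 / 5 = 5.4000%
Σ(r − r̄)² = 122.6600; population σ = √(122.6600/5) = 4.9530%
Sharpe = (r̄ − rf) / σ = (5.4000 − 0.94) / 4.9530 = 4.4600 / 4.9530 = 0.9005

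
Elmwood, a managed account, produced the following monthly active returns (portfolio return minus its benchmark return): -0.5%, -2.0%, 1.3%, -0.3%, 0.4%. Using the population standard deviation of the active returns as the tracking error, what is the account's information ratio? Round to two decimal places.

-0.20

Mean return μ = -1.10 / 5 = -0.2200%
Σ(r − μ)² = 5.9480; population σ = √(5.9480/5) = 1.0907%
IR = μ / tracking error = -0.2200 / 1.0907 = -0.2017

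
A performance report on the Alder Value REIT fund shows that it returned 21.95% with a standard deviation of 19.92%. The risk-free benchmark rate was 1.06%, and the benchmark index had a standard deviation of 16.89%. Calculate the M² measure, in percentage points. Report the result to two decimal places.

Sharpe = (Rp − Rf) / σp = (21.95% − 1.06%) / 19.92% = 1.0487
M² = Rf + Sharpe × σm = 1.06% + 1.0487 × 16.89% = 18.7725%

18.77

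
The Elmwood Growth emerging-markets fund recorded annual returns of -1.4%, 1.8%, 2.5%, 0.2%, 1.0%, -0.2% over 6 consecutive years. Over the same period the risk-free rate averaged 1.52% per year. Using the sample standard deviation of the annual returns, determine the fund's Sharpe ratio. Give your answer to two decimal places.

-0.62

r̄ = (-1.4 + 1.8 + 2.5 + 0.2 + 1 − 0.2) / 6 = 0.6500%
Sample σ = √[Σ(r − r̄)² / 5] = √[9.9950 / 5] = √1.9990 = 1.4139%
Sharpe = (r̄ − rf) / σ = (0.6500 − 1.52) / 1.4139 = -0.8700 / 1.4139 = -0.6153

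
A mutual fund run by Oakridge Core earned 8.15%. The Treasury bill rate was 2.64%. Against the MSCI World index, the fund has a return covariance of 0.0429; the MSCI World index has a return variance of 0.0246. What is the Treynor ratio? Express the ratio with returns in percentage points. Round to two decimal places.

3.16

β = Cov / Var = 0.0429 / 0.0246 = 1.7439
Treynor = (Rp − Rf) / β = (8.15% − 2.64%) / 1.7439 = 5.51 / 1.7439 = 3.1596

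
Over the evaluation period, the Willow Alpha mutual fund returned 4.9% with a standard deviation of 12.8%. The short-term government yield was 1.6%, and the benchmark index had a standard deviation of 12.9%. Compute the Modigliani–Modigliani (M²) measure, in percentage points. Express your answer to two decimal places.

Sharpe = (Rp − Rf) / σp = (4.9% − 1.6%) / 12.8% = 0.2578
M² = Rf + Sharpe × σm = 1.6% + 0.2578 × 12.9% = 4.9256%

4.93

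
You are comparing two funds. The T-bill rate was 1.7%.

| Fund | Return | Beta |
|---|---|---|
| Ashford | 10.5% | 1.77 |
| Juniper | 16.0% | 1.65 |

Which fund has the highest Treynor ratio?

Juniper

Ashford: Treynor = (10.5% − 1.7%) / 1.77 = 4.972
Juniper: Treynor = (16.0% − 1.7%) / 1.65 = 8.667
Highest: Juniper (8.667).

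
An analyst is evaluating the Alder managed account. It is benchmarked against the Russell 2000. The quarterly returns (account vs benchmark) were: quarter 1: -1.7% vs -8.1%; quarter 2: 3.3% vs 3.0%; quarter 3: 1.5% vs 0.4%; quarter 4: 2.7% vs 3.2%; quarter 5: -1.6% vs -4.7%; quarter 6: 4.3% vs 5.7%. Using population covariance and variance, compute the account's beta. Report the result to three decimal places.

0.470

r̄p = 1.4167%,  r̄m = -0.0833%
Cov = Σ(rp − r̄p)(rm − r̄m) / 6 = 10.9414
Var(rm) = Σ(rm − r̄m)² / 6 = 23.2581
β = Cov / Var = 10.9414 / 23.2581 = 0.4704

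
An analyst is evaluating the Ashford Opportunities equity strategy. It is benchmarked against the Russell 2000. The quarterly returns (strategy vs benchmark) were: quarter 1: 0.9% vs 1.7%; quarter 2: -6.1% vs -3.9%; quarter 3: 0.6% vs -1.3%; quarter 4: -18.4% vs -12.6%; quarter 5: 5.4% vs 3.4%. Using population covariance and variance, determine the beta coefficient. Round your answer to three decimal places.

1.457

r̄p = -3.5200%,  r̄m = -2.5400%
Cov = Σ(rp − r̄p)(rm − r̄m) / 5 = 46.0072
Var(rm) = Σ(rm − r̄m)² / 5 = 31.5704
β = Cov / Var = 46.0072 / 31.5704 = 1.4573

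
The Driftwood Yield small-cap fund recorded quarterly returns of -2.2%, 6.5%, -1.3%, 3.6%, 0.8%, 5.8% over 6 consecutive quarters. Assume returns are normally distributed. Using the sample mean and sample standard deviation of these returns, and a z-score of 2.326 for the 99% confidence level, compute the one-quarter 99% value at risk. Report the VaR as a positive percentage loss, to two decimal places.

r̄ = (-2.2 + 6.5 − 1.3 + 3.6 + 0.8 + 5.8) / 6 = 2.2000%
Sample σ = √[Σ(r − r̄)² / 5] = √[66.9800 / 5] = √13.3960 = 3.6601%
VaR = −(r̄ − z·σ) = −(2.2000 − 2.326 × 3.6601) = −(-6.3134) = 6.3134%

6.31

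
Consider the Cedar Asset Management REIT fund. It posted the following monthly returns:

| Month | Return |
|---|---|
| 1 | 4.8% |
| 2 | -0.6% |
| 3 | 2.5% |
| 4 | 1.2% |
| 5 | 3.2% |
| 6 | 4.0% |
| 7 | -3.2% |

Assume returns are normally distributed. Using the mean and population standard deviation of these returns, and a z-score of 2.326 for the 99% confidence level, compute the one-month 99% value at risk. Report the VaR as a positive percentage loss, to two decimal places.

Mean return r̄ = 11.90 / 7 = 1.7000%
Σ(r − r̄)² = 47.3400; population σ = √(47.3400/7) = 2.6005%
VaR = −(r̄ − z·σ) = −(1.7000 − 2.326 × 2.6005) = −(-4.3488) = 4.3488%

4.35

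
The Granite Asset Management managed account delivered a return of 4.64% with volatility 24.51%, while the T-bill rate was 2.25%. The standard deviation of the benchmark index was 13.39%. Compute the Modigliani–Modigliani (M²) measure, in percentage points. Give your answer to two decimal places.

3.56

Sharpe = (Rp − Rf) / σp = (4.64% − 2.25%) / 24.51% = 0.0975
M² = Rf + Sharpe × σm = 2.25% + 0.0975 × 13.39% = 3.5555%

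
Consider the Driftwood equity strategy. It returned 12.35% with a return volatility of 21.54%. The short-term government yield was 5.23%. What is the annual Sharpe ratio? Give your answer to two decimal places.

0.33

Sharpe = (Rp − Rf) / σp = (12.35% − 5.23%) / 21.54% = 7.12% / 21.54% = 0.3305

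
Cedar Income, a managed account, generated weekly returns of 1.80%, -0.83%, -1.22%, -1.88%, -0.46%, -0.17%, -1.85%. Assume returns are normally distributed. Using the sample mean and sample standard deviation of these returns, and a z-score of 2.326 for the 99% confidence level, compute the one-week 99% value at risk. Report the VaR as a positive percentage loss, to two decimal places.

3.60

μ = (1.8 − 0.83 − 1.22 − 1.88 − 0.46 − 0.17 − 1.85) / 7 = -0.6586%
Σ(r − μ)² = (1.8 − (-0.6586))² + (-0.83 − (-0.6586))² + (-1.22 − (-0.6586))² + … = 9.5787
σ = √[9.5787 / 6] = 1.2635%
VaR = −(μ − z·σ) = −(-0.6586 − 2.326 × 1.2635) = −(-3.5975) = 3.5975%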